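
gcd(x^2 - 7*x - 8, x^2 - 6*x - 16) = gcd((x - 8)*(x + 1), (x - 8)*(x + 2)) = x - 8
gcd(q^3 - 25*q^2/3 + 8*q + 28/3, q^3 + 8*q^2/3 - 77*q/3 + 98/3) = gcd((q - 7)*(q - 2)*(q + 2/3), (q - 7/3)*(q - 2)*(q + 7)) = q - 2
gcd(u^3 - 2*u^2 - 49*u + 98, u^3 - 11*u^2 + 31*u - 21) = u - 7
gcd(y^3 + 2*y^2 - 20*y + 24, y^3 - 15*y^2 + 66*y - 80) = y - 2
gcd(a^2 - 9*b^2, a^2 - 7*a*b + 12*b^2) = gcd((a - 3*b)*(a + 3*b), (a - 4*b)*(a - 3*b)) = a - 3*b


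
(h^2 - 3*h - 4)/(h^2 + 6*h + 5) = (h - 4)/(h + 5)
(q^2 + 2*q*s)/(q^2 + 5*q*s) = (q + 2*s)/(q + 5*s)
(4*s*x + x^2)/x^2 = (4*s + x)/x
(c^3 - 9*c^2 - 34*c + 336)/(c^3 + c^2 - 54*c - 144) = (c - 7)/(c + 3)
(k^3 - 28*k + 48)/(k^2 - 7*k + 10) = (k^2 + 2*k - 24)/(k - 5)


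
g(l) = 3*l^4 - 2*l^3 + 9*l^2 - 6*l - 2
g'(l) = 12*l^3 - 6*l^2 + 18*l - 6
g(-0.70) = 8.02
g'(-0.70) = -25.66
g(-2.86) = 336.28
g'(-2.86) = -387.28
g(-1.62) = 60.51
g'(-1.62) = -101.92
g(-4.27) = 1340.74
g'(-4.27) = -1126.51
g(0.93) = 0.84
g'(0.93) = 15.20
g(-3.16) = 469.08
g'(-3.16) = -501.45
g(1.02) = 2.37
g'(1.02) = 18.85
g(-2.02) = 113.28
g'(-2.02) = -165.75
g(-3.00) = 394.00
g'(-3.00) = -438.00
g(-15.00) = 160738.00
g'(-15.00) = -42126.00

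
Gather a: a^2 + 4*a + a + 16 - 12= a^2 + 5*a + 4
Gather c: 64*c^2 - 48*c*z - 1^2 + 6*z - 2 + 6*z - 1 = 64*c^2 - 48*c*z + 12*z - 4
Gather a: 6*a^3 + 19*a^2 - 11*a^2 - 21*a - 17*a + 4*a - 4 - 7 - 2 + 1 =6*a^3 + 8*a^2 - 34*a - 12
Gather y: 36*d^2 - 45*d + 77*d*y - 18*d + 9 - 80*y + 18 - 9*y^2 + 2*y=36*d^2 - 63*d - 9*y^2 + y*(77*d - 78) + 27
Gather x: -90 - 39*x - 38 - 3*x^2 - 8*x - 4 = -3*x^2 - 47*x - 132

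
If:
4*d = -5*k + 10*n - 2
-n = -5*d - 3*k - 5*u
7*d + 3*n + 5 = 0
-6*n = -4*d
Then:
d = -5/9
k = -94/135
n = -10/27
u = 607/675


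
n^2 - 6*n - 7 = (n - 7)*(n + 1)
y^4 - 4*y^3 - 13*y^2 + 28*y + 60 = (y - 5)*(y - 3)*(y + 2)^2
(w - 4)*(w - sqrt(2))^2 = w^3 - 4*w^2 - 2*sqrt(2)*w^2 + 2*w + 8*sqrt(2)*w - 8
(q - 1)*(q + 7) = q^2 + 6*q - 7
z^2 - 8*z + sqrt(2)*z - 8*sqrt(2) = (z - 8)*(z + sqrt(2))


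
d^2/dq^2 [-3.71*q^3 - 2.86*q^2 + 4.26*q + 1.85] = -22.26*q - 5.72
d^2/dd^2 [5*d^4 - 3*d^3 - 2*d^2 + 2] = 60*d^2 - 18*d - 4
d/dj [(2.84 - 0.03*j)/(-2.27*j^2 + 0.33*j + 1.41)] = (-0.0681*j^2 + 12.8936*j - 0.9795)/(5.1529*j^4 - 1.4982*j^3 - 6.2925*j^2 + 0.9306*j + 1.9881)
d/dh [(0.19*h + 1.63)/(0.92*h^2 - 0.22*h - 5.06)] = (0.1748*h^2 - 0.0418*h - (0.19*h + 1.63)*(1.84*h - 0.22) - 0.9614)/(-0.92*h^2 + 0.22*h + 5.06)^2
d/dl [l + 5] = 1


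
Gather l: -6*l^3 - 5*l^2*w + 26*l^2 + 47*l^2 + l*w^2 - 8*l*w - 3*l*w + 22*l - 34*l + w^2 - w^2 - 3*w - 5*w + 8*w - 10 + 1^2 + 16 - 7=-6*l^3 + l^2*(73 - 5*w) + l*(w^2 - 11*w - 12)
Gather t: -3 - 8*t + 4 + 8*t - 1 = 0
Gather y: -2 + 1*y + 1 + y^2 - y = y^2 - 1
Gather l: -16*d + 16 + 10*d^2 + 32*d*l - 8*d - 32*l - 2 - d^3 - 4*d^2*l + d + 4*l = -d^3 + 10*d^2 - 23*d + l*(-4*d^2 + 32*d - 28) + 14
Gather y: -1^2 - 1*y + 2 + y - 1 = 0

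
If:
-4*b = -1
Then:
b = 1/4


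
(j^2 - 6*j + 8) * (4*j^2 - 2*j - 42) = 4*j^4 - 26*j^3 + 2*j^2 + 236*j - 336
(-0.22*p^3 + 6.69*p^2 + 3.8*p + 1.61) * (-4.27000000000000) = 0.9394*p^3 - 28.5663*p^2 - 16.226*p - 6.8747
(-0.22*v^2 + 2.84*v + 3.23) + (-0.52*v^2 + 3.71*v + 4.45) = -0.74*v^2 + 6.55*v + 7.68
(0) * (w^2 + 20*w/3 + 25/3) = 0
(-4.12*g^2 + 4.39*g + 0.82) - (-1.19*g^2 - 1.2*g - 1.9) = -2.93*g^2 + 5.59*g + 2.72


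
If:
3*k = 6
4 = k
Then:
No Solution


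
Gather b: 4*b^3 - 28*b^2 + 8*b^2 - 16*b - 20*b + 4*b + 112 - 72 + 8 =4*b^3 - 20*b^2 - 32*b + 48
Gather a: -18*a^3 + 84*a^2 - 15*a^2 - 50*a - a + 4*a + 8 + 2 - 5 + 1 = -18*a^3 + 69*a^2 - 47*a + 6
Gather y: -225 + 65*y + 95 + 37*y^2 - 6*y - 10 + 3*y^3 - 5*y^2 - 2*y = 3*y^3 + 32*y^2 + 57*y - 140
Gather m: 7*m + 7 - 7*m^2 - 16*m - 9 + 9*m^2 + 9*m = 2*m^2 - 2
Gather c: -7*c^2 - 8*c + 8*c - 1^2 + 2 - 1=-7*c^2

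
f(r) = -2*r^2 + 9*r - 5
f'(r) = 9 - 4*r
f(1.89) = 4.87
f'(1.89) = 1.44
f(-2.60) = -41.92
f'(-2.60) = 19.40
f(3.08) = 3.75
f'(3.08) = -3.32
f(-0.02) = -5.18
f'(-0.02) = 9.08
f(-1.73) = -26.56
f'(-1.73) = 15.92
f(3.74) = 0.68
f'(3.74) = -5.96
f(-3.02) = -50.42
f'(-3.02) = 21.08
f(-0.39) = -8.81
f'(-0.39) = 10.56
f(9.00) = -86.00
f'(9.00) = -27.00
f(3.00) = 4.00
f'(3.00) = -3.00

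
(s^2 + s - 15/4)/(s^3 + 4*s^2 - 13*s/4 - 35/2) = (2*s - 3)/(2*s^2 + 3*s - 14)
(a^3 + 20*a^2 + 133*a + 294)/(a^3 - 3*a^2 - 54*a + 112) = (a^2 + 13*a + 42)/(a^2 - 10*a + 16)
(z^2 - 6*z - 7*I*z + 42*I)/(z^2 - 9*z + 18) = (z - 7*I)/(z - 3)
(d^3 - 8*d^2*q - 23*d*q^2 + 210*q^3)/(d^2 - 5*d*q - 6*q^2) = (d^2 - 2*d*q - 35*q^2)/(d + q)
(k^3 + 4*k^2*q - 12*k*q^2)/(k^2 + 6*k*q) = k - 2*q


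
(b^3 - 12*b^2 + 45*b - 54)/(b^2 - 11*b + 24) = (b^2 - 9*b + 18)/(b - 8)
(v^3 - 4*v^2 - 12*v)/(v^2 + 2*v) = v - 6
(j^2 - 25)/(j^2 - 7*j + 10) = (j + 5)/(j - 2)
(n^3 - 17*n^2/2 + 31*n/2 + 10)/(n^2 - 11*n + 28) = (2*n^2 - 9*n - 5)/(2*(n - 7))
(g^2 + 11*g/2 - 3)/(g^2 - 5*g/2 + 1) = (g + 6)/(g - 2)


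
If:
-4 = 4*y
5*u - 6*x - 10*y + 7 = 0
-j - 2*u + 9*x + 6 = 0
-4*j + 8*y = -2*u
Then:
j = -107/20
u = -67/10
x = -11/4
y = -1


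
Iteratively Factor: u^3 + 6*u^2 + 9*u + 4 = (u + 1)*(u^2 + 5*u + 4) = (u + 1)^2*(u + 4)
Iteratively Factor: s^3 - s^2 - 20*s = (s + 4)*(s^2 - 5*s) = s*(s + 4)*(s - 5)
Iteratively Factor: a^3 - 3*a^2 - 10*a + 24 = (a - 2)*(a^2 - a - 12) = (a - 4)*(a - 2)*(a + 3)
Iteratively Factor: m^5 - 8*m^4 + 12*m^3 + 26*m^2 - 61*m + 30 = (m + 2)*(m^4 - 10*m^3 + 32*m^2 - 38*m + 15) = (m - 3)*(m + 2)*(m^3 - 7*m^2 + 11*m - 5) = (m - 3)*(m - 1)*(m + 2)*(m^2 - 6*m + 5) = (m - 5)*(m - 3)*(m - 1)*(m + 2)*(m - 1)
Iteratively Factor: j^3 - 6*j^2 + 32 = (j - 4)*(j^2 - 2*j - 8) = (j - 4)*(j + 2)*(j - 4)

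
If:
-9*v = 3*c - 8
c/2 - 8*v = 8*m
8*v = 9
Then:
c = -17/24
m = -449/384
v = 9/8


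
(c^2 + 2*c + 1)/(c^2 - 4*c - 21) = (c^2 + 2*c + 1)/(c^2 - 4*c - 21)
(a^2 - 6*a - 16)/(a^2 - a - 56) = (a + 2)/(a + 7)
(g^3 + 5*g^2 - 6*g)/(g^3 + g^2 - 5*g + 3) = g*(g + 6)/(g^2 + 2*g - 3)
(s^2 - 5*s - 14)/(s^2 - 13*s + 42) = (s + 2)/(s - 6)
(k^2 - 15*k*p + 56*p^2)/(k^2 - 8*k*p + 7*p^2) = (-k + 8*p)/(-k + p)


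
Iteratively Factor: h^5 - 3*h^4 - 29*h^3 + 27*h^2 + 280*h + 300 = (h + 3)*(h^4 - 6*h^3 - 11*h^2 + 60*h + 100) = (h + 2)*(h + 3)*(h^3 - 8*h^2 + 5*h + 50) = (h - 5)*(h + 2)*(h + 3)*(h^2 - 3*h - 10) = (h - 5)*(h + 2)^2*(h + 3)*(h - 5)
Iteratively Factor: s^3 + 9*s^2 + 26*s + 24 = (s + 2)*(s^2 + 7*s + 12) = (s + 2)*(s + 4)*(s + 3)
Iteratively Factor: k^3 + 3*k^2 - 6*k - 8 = (k - 2)*(k^2 + 5*k + 4) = (k - 2)*(k + 1)*(k + 4)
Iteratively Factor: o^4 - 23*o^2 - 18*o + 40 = (o - 5)*(o^3 + 5*o^2 + 2*o - 8) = (o - 5)*(o - 1)*(o^2 + 6*o + 8) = (o - 5)*(o - 1)*(o + 2)*(o + 4)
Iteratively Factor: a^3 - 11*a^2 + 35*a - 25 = (a - 5)*(a^2 - 6*a + 5) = (a - 5)^2*(a - 1)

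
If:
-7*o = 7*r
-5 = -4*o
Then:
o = 5/4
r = -5/4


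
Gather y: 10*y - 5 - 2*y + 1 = 8*y - 4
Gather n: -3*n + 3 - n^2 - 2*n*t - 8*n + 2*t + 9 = -n^2 + n*(-2*t - 11) + 2*t + 12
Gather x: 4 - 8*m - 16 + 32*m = 24*m - 12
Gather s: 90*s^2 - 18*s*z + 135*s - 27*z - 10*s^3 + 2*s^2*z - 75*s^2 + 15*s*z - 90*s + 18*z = -10*s^3 + s^2*(2*z + 15) + s*(45 - 3*z) - 9*z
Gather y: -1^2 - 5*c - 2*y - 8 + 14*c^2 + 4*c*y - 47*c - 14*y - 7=14*c^2 - 52*c + y*(4*c - 16) - 16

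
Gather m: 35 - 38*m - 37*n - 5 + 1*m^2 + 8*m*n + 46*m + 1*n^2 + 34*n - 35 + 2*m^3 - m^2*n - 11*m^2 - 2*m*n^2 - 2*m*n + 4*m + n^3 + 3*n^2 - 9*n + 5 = 2*m^3 + m^2*(-n - 10) + m*(-2*n^2 + 6*n + 12) + n^3 + 4*n^2 - 12*n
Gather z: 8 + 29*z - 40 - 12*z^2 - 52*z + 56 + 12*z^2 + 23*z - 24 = 0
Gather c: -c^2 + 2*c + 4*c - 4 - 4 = -c^2 + 6*c - 8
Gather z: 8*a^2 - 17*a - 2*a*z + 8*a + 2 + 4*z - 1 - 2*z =8*a^2 - 9*a + z*(2 - 2*a) + 1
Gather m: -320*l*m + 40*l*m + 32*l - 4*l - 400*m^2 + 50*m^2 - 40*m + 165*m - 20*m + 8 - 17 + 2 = 28*l - 350*m^2 + m*(105 - 280*l) - 7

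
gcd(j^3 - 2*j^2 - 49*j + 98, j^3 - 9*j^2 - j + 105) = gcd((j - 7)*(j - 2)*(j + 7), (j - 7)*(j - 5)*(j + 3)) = j - 7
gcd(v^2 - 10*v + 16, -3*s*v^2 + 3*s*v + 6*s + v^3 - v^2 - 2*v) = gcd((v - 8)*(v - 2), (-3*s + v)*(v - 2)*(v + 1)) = v - 2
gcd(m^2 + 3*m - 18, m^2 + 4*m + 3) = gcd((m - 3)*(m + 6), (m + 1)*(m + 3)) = 1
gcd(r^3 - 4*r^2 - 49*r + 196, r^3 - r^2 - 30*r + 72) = r - 4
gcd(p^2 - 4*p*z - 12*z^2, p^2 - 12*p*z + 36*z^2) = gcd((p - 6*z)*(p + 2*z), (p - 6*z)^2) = -p + 6*z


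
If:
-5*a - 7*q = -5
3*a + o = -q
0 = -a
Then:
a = 0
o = -5/7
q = 5/7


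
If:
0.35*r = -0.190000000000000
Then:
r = -0.54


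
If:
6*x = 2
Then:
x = 1/3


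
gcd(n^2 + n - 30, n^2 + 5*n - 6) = n + 6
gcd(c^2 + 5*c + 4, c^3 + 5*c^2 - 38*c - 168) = c + 4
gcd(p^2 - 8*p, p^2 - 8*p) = p^2 - 8*p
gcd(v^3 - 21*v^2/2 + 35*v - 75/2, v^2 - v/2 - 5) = v - 5/2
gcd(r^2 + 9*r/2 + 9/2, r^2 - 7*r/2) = 1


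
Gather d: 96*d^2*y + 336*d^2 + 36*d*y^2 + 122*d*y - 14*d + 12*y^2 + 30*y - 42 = d^2*(96*y + 336) + d*(36*y^2 + 122*y - 14) + 12*y^2 + 30*y - 42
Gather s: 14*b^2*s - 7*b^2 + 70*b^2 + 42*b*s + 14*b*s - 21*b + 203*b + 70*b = 63*b^2 + 252*b + s*(14*b^2 + 56*b)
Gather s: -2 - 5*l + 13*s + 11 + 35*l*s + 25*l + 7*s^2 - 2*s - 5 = 20*l + 7*s^2 + s*(35*l + 11) + 4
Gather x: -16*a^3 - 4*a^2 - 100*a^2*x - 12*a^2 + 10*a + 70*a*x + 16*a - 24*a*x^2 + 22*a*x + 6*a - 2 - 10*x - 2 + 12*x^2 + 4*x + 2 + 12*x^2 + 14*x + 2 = -16*a^3 - 16*a^2 + 32*a + x^2*(24 - 24*a) + x*(-100*a^2 + 92*a + 8)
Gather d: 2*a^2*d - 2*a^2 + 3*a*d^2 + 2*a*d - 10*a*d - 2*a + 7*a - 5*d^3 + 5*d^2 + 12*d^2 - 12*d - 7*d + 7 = -2*a^2 + 5*a - 5*d^3 + d^2*(3*a + 17) + d*(2*a^2 - 8*a - 19) + 7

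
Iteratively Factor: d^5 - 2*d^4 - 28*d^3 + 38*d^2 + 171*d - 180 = (d - 5)*(d^4 + 3*d^3 - 13*d^2 - 27*d + 36) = (d - 5)*(d - 3)*(d^3 + 6*d^2 + 5*d - 12) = (d - 5)*(d - 3)*(d + 3)*(d^2 + 3*d - 4) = (d - 5)*(d - 3)*(d + 3)*(d + 4)*(d - 1)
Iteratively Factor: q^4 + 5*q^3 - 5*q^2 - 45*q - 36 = (q - 3)*(q^3 + 8*q^2 + 19*q + 12) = (q - 3)*(q + 1)*(q^2 + 7*q + 12) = (q - 3)*(q + 1)*(q + 3)*(q + 4)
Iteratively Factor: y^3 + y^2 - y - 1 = (y - 1)*(y^2 + 2*y + 1) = (y - 1)*(y + 1)*(y + 1)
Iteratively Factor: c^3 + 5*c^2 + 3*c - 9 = (c + 3)*(c^2 + 2*c - 3) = (c - 1)*(c + 3)*(c + 3)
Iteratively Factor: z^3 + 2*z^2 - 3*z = (z - 1)*(z^2 + 3*z) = z*(z - 1)*(z + 3)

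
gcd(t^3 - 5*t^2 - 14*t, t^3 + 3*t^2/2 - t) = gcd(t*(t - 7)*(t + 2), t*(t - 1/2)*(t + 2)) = t^2 + 2*t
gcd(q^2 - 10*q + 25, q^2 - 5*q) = q - 5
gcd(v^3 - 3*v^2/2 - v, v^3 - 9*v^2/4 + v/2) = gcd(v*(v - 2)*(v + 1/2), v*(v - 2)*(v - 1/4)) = v^2 - 2*v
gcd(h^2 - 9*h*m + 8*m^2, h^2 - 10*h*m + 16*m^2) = h - 8*m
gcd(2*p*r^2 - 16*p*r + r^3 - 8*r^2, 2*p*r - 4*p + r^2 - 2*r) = 2*p + r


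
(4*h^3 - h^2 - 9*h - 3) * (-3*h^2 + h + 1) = -12*h^5 + 7*h^4 + 30*h^3 - h^2 - 12*h - 3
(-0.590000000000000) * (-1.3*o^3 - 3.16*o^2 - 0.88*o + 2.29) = 0.767*o^3 + 1.8644*o^2 + 0.5192*o - 1.3511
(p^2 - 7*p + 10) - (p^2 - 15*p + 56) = 8*p - 46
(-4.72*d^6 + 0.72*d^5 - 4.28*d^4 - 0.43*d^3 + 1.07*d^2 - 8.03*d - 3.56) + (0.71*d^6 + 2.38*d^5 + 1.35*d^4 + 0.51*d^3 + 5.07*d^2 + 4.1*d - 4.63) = -4.01*d^6 + 3.1*d^5 - 2.93*d^4 + 0.08*d^3 + 6.14*d^2 - 3.93*d - 8.19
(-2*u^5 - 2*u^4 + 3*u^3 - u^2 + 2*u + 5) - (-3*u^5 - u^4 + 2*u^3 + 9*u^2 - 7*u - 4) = u^5 - u^4 + u^3 - 10*u^2 + 9*u + 9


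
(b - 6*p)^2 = b^2 - 12*b*p + 36*p^2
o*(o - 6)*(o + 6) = o^3 - 36*o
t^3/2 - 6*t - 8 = (t/2 + 1)*(t - 4)*(t + 2)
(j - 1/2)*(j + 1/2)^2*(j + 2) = j^4 + 5*j^3/2 + 3*j^2/4 - 5*j/8 - 1/4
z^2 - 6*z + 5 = (z - 5)*(z - 1)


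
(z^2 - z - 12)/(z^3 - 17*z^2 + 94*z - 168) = (z + 3)/(z^2 - 13*z + 42)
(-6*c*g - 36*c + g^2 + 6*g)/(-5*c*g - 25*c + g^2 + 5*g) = (6*c*g + 36*c - g^2 - 6*g)/(5*c*g + 25*c - g^2 - 5*g)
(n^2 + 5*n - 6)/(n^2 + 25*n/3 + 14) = 3*(n - 1)/(3*n + 7)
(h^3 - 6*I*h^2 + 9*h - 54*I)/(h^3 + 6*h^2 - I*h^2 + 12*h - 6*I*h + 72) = (h^2 - 9*I*h - 18)/(h^2 + h*(6 - 4*I) - 24*I)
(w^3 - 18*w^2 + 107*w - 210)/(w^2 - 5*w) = w - 13 + 42/w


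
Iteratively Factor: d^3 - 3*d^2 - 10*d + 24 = (d - 2)*(d^2 - d - 12) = (d - 2)*(d + 3)*(d - 4)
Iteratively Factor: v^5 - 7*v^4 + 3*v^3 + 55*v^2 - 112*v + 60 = (v + 3)*(v^4 - 10*v^3 + 33*v^2 - 44*v + 20) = (v - 2)*(v + 3)*(v^3 - 8*v^2 + 17*v - 10) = (v - 5)*(v - 2)*(v + 3)*(v^2 - 3*v + 2) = (v - 5)*(v - 2)^2*(v + 3)*(v - 1)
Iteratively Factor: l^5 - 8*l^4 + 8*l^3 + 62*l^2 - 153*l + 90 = (l - 3)*(l^4 - 5*l^3 - 7*l^2 + 41*l - 30) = (l - 3)*(l - 1)*(l^3 - 4*l^2 - 11*l + 30) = (l - 3)*(l - 2)*(l - 1)*(l^2 - 2*l - 15) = (l - 3)*(l - 2)*(l - 1)*(l + 3)*(l - 5)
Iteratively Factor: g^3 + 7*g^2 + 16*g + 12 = (g + 2)*(g^2 + 5*g + 6) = (g + 2)*(g + 3)*(g + 2)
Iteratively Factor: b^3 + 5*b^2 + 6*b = (b + 3)*(b^2 + 2*b) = b*(b + 3)*(b + 2)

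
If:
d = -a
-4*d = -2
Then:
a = -1/2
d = 1/2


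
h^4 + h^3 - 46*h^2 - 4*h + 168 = (h - 6)*(h - 2)*(h + 2)*(h + 7)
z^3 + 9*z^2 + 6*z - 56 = (z - 2)*(z + 4)*(z + 7)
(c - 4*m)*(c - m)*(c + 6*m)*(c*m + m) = c^4*m + c^3*m^2 + c^3*m - 26*c^2*m^3 + c^2*m^2 + 24*c*m^4 - 26*c*m^3 + 24*m^4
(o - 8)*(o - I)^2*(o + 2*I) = o^4 - 8*o^3 + 3*o^2 - 24*o - 2*I*o + 16*I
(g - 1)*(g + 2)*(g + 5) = g^3 + 6*g^2 + 3*g - 10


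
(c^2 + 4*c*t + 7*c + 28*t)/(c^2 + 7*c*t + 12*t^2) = (c + 7)/(c + 3*t)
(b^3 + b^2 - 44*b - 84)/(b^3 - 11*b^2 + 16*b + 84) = (b + 6)/(b - 6)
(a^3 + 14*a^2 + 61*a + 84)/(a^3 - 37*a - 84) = (a + 7)/(a - 7)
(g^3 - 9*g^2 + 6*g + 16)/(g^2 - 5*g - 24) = (g^2 - g - 2)/(g + 3)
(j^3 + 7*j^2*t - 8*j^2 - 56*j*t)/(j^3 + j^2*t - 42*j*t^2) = (8 - j)/(-j + 6*t)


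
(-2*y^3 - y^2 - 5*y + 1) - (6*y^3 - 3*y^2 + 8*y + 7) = -8*y^3 + 2*y^2 - 13*y - 6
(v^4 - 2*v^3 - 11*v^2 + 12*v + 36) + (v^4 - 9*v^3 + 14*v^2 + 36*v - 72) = 2*v^4 - 11*v^3 + 3*v^2 + 48*v - 36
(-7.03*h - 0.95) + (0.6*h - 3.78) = -6.43*h - 4.73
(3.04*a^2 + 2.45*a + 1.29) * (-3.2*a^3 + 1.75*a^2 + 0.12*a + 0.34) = -9.728*a^5 - 2.52*a^4 + 0.5243*a^3 + 3.5851*a^2 + 0.9878*a + 0.4386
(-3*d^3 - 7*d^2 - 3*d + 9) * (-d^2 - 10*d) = 3*d^5 + 37*d^4 + 73*d^3 + 21*d^2 - 90*d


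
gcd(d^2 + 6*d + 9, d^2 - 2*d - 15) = d + 3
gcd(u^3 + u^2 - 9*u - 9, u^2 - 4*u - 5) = u + 1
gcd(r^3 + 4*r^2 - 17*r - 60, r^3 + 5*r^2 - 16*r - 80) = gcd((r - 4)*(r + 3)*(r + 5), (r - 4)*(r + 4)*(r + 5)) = r^2 + r - 20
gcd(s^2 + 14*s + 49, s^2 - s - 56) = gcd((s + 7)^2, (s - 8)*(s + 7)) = s + 7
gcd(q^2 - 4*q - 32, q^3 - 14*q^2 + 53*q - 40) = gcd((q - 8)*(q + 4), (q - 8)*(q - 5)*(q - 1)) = q - 8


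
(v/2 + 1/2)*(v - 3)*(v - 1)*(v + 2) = v^4/2 - v^3/2 - 7*v^2/2 + v/2 + 3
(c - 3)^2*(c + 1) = c^3 - 5*c^2 + 3*c + 9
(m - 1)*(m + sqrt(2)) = m^2 - m + sqrt(2)*m - sqrt(2)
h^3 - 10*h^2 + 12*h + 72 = (h - 6)^2*(h + 2)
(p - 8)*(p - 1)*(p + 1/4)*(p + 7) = p^4 - 7*p^3/4 - 111*p^2/2 + 169*p/4 + 14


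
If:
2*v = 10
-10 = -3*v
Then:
No Solution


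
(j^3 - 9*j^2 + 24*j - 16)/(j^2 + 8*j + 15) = (j^3 - 9*j^2 + 24*j - 16)/(j^2 + 8*j + 15)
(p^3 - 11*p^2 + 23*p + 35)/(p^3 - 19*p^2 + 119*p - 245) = (p + 1)/(p - 7)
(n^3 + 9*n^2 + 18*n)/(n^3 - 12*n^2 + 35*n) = (n^2 + 9*n + 18)/(n^2 - 12*n + 35)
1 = 1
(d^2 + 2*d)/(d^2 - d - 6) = d/(d - 3)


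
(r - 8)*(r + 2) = r^2 - 6*r - 16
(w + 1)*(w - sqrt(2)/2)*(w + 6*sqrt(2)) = w^3 + w^2 + 11*sqrt(2)*w^2/2 - 6*w + 11*sqrt(2)*w/2 - 6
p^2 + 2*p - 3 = (p - 1)*(p + 3)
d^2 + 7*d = d*(d + 7)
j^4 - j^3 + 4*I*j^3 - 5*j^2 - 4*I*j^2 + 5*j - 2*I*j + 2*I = (j - 1)*(j + I)^2*(j + 2*I)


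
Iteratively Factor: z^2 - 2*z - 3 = (z - 3)*(z + 1)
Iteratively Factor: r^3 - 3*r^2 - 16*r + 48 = (r + 4)*(r^2 - 7*r + 12) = (r - 3)*(r + 4)*(r - 4)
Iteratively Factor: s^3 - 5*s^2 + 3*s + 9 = (s - 3)*(s^2 - 2*s - 3) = (s - 3)^2*(s + 1)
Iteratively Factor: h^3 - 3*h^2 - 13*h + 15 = (h - 5)*(h^2 + 2*h - 3) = (h - 5)*(h - 1)*(h + 3)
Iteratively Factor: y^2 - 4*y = (y - 4)*(y)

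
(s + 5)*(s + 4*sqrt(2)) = s^2 + 5*s + 4*sqrt(2)*s + 20*sqrt(2)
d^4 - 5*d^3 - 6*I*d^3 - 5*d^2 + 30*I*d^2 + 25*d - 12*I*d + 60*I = (d - 5)*(d - 4*I)*(d - 3*I)*(d + I)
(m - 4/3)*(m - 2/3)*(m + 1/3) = m^3 - 5*m^2/3 + 2*m/9 + 8/27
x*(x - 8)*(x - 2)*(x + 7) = x^4 - 3*x^3 - 54*x^2 + 112*x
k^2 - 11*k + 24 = (k - 8)*(k - 3)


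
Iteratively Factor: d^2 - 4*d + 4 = (d - 2)*(d - 2)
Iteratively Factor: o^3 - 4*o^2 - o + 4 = (o - 4)*(o^2 - 1) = (o - 4)*(o - 1)*(o + 1)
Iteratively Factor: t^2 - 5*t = (t - 5)*(t)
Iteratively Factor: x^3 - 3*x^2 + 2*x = (x - 2)*(x^2 - x) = x*(x - 2)*(x - 1)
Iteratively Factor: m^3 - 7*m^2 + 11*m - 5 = (m - 1)*(m^2 - 6*m + 5) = (m - 5)*(m - 1)*(m - 1)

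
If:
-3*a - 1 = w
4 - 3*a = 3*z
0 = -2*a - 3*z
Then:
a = 4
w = -13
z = -8/3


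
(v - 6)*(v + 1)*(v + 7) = v^3 + 2*v^2 - 41*v - 42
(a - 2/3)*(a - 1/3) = a^2 - a + 2/9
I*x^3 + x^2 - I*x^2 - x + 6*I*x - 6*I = (x - 3*I)*(x + 2*I)*(I*x - I)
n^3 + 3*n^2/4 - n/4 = n*(n - 1/4)*(n + 1)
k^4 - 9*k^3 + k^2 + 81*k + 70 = (k - 7)*(k - 5)*(k + 1)*(k + 2)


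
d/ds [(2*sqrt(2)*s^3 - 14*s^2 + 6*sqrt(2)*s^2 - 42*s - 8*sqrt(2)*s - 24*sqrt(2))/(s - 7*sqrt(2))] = 2*(2*sqrt(2)*s^3 - 49*s^2 + 3*sqrt(2)*s^2 - 84*s + 98*sqrt(2)*s + 56 + 159*sqrt(2))/(s^2 - 14*sqrt(2)*s + 98)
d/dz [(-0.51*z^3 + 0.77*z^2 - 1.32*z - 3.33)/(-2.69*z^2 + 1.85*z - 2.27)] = (1.3719*z^4 - 1.887*z^3 + 1.3468*z^2 - 21.4112*z + 9.1569)/(7.2361*z^4 - 9.953*z^3 + 15.6351*z^2 - 8.399*z + 5.1529)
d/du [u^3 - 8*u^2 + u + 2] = 3*u^2 - 16*u + 1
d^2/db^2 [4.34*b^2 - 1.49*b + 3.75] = 8.68000000000000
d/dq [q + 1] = 1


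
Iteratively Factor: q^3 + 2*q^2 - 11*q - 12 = (q + 1)*(q^2 + q - 12) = (q + 1)*(q + 4)*(q - 3)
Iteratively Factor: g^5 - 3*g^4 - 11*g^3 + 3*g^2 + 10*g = (g - 5)*(g^4 + 2*g^3 - g^2 - 2*g) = (g - 5)*(g + 1)*(g^3 + g^2 - 2*g) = (g - 5)*(g + 1)*(g + 2)*(g^2 - g) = g*(g - 5)*(g + 1)*(g + 2)*(g - 1)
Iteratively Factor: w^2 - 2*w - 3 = (w - 3)*(w + 1)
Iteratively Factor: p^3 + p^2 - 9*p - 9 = (p - 3)*(p^2 + 4*p + 3) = (p - 3)*(p + 3)*(p + 1)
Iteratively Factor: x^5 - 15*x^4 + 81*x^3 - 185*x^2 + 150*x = (x)*(x^4 - 15*x^3 + 81*x^2 - 185*x + 150) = x*(x - 5)*(x^3 - 10*x^2 + 31*x - 30) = x*(x - 5)*(x - 3)*(x^2 - 7*x + 10) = x*(x - 5)*(x - 3)*(x - 2)*(x - 5)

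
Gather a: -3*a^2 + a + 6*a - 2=-3*a^2 + 7*a - 2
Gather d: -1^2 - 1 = -2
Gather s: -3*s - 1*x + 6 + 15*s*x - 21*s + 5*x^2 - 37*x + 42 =s*(15*x - 24) + 5*x^2 - 38*x + 48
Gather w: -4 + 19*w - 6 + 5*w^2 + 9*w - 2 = 5*w^2 + 28*w - 12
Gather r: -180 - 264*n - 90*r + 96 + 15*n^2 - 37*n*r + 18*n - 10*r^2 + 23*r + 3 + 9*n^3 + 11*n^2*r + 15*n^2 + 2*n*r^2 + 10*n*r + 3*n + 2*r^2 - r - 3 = 9*n^3 + 30*n^2 - 243*n + r^2*(2*n - 8) + r*(11*n^2 - 27*n - 68) - 84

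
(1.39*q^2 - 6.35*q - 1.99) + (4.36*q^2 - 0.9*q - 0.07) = 5.75*q^2 - 7.25*q - 2.06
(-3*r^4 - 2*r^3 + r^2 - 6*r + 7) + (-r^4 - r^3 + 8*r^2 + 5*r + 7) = -4*r^4 - 3*r^3 + 9*r^2 - r + 14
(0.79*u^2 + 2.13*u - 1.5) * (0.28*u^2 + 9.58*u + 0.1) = 0.2212*u^4 + 8.1646*u^3 + 20.0644*u^2 - 14.157*u - 0.15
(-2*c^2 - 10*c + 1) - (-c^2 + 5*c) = -c^2 - 15*c + 1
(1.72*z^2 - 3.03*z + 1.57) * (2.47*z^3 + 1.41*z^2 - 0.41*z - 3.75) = 4.2484*z^5 - 5.0589*z^4 - 1.0996*z^3 - 2.994*z^2 + 10.7188*z - 5.8875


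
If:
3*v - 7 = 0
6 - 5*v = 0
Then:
No Solution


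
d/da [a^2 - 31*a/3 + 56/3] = 2*a - 31/3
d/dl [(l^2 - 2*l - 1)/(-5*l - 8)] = (-5*l^2 - 16*l + 11)/(25*l^2 + 80*l + 64)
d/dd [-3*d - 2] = -3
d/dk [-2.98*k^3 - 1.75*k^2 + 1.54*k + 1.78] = -8.94*k^2 - 3.5*k + 1.54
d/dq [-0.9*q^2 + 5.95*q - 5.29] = 5.95 - 1.8*q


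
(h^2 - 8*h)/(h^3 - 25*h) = (h - 8)/(h^2 - 25)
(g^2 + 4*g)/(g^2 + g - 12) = g/(g - 3)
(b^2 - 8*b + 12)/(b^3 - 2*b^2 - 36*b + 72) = 1/(b + 6)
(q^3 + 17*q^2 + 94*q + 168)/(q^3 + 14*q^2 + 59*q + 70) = (q^2 + 10*q + 24)/(q^2 + 7*q + 10)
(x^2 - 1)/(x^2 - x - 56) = (1 - x^2)/(-x^2 + x + 56)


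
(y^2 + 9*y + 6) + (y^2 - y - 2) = 2*y^2 + 8*y + 4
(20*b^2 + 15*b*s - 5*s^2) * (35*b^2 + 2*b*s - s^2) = 700*b^4 + 565*b^3*s - 165*b^2*s^2 - 25*b*s^3 + 5*s^4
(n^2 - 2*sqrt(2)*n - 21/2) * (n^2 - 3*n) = n^4 - 3*n^3 - 2*sqrt(2)*n^3 - 21*n^2/2 + 6*sqrt(2)*n^2 + 63*n/2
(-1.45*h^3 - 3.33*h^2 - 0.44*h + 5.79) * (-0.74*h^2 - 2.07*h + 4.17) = 1.073*h^5 + 5.4657*h^4 + 1.1722*h^3 - 17.2599*h^2 - 13.8201*h + 24.1443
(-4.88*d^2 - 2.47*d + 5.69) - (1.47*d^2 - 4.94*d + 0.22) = -6.35*d^2 + 2.47*d + 5.47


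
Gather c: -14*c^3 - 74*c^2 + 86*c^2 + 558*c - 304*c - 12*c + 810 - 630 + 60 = -14*c^3 + 12*c^2 + 242*c + 240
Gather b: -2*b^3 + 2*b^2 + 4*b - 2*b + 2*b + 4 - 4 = -2*b^3 + 2*b^2 + 4*b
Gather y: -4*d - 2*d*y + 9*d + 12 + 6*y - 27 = 5*d + y*(6 - 2*d) - 15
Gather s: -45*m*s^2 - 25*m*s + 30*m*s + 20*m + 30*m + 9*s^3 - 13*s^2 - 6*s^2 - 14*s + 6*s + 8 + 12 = 50*m + 9*s^3 + s^2*(-45*m - 19) + s*(5*m - 8) + 20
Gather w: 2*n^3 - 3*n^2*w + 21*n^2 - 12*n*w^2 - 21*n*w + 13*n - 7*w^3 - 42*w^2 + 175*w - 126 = 2*n^3 + 21*n^2 + 13*n - 7*w^3 + w^2*(-12*n - 42) + w*(-3*n^2 - 21*n + 175) - 126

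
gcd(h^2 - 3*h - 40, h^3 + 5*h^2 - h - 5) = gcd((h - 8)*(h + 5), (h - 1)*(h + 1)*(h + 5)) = h + 5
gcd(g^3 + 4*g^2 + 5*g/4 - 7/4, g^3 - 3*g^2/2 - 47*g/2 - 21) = g^2 + 9*g/2 + 7/2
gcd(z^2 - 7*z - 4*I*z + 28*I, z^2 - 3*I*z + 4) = z - 4*I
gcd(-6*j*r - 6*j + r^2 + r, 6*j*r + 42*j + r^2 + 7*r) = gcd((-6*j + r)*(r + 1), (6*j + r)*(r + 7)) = 1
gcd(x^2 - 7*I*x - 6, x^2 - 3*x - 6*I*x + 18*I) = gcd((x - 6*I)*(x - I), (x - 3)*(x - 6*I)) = x - 6*I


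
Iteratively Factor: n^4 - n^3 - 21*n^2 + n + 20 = (n - 1)*(n^3 - 21*n - 20) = (n - 5)*(n - 1)*(n^2 + 5*n + 4) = (n - 5)*(n - 1)*(n + 4)*(n + 1)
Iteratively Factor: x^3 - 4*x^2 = (x)*(x^2 - 4*x) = x^2*(x - 4)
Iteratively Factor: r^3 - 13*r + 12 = (r + 4)*(r^2 - 4*r + 3) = (r - 1)*(r + 4)*(r - 3)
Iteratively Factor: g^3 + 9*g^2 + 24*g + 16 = (g + 4)*(g^2 + 5*g + 4) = (g + 1)*(g + 4)*(g + 4)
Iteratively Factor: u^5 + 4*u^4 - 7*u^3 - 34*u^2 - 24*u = (u - 3)*(u^4 + 7*u^3 + 14*u^2 + 8*u) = (u - 3)*(u + 2)*(u^3 + 5*u^2 + 4*u) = (u - 3)*(u + 2)*(u + 4)*(u^2 + u) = u*(u - 3)*(u + 2)*(u + 4)*(u + 1)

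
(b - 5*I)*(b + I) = b^2 - 4*I*b + 5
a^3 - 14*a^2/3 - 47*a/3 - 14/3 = (a - 7)*(a + 1/3)*(a + 2)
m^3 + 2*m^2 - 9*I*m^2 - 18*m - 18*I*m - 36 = (m + 2)*(m - 6*I)*(m - 3*I)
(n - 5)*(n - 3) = n^2 - 8*n + 15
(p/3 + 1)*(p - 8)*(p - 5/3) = p^3/3 - 20*p^2/9 - 47*p/9 + 40/3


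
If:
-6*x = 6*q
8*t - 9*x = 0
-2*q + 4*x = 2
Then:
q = -1/3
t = 3/8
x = 1/3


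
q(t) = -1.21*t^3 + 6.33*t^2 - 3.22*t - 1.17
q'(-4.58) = -137.35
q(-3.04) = 101.11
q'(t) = -3.63*t^2 + 12.66*t - 3.22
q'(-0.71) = -14.04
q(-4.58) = 262.61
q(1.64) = 5.24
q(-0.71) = 4.74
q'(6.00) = -57.94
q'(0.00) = -3.22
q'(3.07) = 1.43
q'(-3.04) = -75.25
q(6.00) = -53.97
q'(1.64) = 7.78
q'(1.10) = 6.31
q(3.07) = 13.59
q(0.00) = -1.17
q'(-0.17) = -5.48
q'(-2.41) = -54.81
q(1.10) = 1.34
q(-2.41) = 60.29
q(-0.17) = -0.43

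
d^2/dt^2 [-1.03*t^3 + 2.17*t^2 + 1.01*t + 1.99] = 4.34 - 6.18*t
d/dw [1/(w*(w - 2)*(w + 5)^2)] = (-2*w*(w - 2) - w*(w + 5) - (w - 2)*(w + 5))/(w^2*(w - 2)^2*(w + 5)^3)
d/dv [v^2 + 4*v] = 2*v + 4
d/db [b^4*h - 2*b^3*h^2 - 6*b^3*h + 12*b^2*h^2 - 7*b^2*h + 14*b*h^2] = 2*h*(2*b^3 - 3*b^2*h - 9*b^2 + 12*b*h - 7*b + 7*h)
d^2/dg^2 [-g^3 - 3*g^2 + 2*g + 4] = -6*g - 6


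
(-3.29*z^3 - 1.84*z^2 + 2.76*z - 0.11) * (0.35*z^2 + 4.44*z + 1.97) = -1.1515*z^5 - 15.2516*z^4 - 13.6849*z^3 + 8.5911*z^2 + 4.9488*z - 0.2167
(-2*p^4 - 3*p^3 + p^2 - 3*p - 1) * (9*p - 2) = -18*p^5 - 23*p^4 + 15*p^3 - 29*p^2 - 3*p + 2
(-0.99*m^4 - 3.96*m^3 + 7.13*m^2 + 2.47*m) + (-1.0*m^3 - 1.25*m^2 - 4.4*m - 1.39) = -0.99*m^4 - 4.96*m^3 + 5.88*m^2 - 1.93*m - 1.39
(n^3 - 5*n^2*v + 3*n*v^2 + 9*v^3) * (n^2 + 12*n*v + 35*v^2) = n^5 + 7*n^4*v - 22*n^3*v^2 - 130*n^2*v^3 + 213*n*v^4 + 315*v^5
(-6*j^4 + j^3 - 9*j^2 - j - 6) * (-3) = 18*j^4 - 3*j^3 + 27*j^2 + 3*j + 18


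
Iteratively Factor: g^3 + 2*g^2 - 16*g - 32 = (g + 2)*(g^2 - 16) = (g - 4)*(g + 2)*(g + 4)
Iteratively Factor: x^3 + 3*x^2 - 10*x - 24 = (x - 3)*(x^2 + 6*x + 8) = (x - 3)*(x + 2)*(x + 4)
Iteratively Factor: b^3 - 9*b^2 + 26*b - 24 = (b - 4)*(b^2 - 5*b + 6) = (b - 4)*(b - 2)*(b - 3)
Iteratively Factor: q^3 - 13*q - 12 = (q + 3)*(q^2 - 3*q - 4) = (q - 4)*(q + 3)*(q + 1)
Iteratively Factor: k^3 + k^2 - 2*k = (k)*(k^2 + k - 2) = k*(k + 2)*(k - 1)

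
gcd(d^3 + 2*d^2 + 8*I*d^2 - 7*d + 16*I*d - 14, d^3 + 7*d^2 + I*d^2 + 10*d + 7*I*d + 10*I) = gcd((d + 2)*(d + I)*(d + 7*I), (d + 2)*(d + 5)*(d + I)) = d^2 + d*(2 + I) + 2*I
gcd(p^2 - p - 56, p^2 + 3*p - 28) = p + 7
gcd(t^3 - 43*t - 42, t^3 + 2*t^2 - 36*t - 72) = t + 6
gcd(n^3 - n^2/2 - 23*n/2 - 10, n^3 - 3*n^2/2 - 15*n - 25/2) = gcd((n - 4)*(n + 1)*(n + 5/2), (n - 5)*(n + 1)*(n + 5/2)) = n^2 + 7*n/2 + 5/2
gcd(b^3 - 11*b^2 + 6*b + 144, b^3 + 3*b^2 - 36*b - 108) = b^2 - 3*b - 18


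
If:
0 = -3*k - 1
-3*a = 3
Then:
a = -1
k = -1/3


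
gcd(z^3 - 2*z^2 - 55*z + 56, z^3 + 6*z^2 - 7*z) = z^2 + 6*z - 7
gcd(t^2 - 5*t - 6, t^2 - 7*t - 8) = t + 1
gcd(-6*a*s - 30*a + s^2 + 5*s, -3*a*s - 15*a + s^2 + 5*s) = s + 5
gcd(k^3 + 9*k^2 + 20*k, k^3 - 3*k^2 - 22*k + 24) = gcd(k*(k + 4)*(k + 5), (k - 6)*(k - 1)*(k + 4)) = k + 4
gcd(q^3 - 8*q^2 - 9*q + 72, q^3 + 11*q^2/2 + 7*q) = 1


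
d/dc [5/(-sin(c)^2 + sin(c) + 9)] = 5*(2*sin(c) - 1)*cos(c)/(sin(c) + cos(c)^2 + 8)^2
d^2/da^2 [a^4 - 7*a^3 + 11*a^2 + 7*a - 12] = 12*a^2 - 42*a + 22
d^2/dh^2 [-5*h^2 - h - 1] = -10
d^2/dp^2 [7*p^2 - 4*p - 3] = 14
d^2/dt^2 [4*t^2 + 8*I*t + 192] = 8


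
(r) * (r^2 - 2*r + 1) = r^3 - 2*r^2 + r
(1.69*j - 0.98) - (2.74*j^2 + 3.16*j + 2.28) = -2.74*j^2 - 1.47*j - 3.26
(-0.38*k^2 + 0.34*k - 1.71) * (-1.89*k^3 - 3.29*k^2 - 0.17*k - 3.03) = 0.7182*k^5 + 0.6076*k^4 + 2.1779*k^3 + 6.7195*k^2 - 0.7395*k + 5.1813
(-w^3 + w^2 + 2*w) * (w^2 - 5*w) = -w^5 + 6*w^4 - 3*w^3 - 10*w^2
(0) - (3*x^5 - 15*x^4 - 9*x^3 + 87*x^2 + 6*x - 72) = -3*x^5 + 15*x^4 + 9*x^3 - 87*x^2 - 6*x + 72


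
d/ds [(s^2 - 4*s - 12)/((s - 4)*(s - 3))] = 3*(-s^2 + 16*s - 44)/(s^4 - 14*s^3 + 73*s^2 - 168*s + 144)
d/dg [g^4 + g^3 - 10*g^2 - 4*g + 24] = 4*g^3 + 3*g^2 - 20*g - 4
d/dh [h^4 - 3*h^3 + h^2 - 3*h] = 4*h^3 - 9*h^2 + 2*h - 3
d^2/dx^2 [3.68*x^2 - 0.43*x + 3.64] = 7.36000000000000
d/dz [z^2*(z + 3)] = 3*z*(z + 2)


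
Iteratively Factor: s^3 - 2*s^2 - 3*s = (s + 1)*(s^2 - 3*s) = (s - 3)*(s + 1)*(s)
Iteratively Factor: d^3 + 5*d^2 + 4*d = (d)*(d^2 + 5*d + 4) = d*(d + 4)*(d + 1)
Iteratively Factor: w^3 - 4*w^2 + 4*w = (w)*(w^2 - 4*w + 4) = w*(w - 2)*(w - 2)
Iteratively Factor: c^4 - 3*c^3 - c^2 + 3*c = (c)*(c^3 - 3*c^2 - c + 3) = c*(c - 1)*(c^2 - 2*c - 3) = c*(c - 3)*(c - 1)*(c + 1)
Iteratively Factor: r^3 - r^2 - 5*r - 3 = (r - 3)*(r^2 + 2*r + 1) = (r - 3)*(r + 1)*(r + 1)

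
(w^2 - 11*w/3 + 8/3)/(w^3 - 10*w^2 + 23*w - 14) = (w - 8/3)/(w^2 - 9*w + 14)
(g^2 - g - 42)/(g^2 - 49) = (g + 6)/(g + 7)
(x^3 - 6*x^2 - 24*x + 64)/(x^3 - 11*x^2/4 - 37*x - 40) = 4*(x - 2)/(4*x + 5)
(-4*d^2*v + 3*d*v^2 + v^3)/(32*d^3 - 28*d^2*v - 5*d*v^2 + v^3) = v/(-8*d + v)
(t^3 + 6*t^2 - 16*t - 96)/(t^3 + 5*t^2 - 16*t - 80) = (t + 6)/(t + 5)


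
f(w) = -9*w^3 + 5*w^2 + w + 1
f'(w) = -27*w^2 + 10*w + 1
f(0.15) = 1.23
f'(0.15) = 1.89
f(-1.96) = 86.01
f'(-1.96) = -122.32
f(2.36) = -87.09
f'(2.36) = -125.78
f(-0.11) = 0.96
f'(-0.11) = -0.43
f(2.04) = -52.56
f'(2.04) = -90.96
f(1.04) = -2.68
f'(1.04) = -17.80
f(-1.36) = 31.53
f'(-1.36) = -62.54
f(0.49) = 1.63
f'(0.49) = -0.58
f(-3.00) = 286.00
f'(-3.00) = -272.00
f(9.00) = -6146.00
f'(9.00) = -2096.00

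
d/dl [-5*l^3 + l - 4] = 1 - 15*l^2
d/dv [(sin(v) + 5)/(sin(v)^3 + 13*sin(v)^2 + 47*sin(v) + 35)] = -2*(sin(v) + 4)*cos(v)/((sin(v) + 1)^2*(sin(v) + 7)^2)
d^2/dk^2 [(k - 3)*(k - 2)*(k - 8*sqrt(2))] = 6*k - 16*sqrt(2) - 10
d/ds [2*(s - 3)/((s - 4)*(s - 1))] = 2*(-s^2 + 6*s - 11)/(s^4 - 10*s^3 + 33*s^2 - 40*s + 16)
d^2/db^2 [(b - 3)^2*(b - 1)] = 6*b - 14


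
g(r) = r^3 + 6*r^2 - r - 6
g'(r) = 3*r^2 + 12*r - 1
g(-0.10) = -5.84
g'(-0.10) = -2.17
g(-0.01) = -5.99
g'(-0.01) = -1.12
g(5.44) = 327.11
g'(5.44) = 153.06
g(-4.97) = 24.41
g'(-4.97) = 13.46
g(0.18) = -5.98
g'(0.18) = 1.26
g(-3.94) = 29.92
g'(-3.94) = -1.71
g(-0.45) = -4.43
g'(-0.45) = -5.79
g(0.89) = -1.43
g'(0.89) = 12.06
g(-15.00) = -2016.00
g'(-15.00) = 494.00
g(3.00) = 72.00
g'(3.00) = 62.00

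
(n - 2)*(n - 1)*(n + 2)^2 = n^4 + n^3 - 6*n^2 - 4*n + 8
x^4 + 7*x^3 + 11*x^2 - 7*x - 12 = (x - 1)*(x + 1)*(x + 3)*(x + 4)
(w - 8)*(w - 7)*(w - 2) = w^3 - 17*w^2 + 86*w - 112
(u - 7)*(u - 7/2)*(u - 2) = u^3 - 25*u^2/2 + 91*u/2 - 49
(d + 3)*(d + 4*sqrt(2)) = d^2 + 3*d + 4*sqrt(2)*d + 12*sqrt(2)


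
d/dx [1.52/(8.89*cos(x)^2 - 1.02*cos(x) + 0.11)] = (27.0256*cos(x) - 1.5504)*sin(x)/(8.89*cos(x)^2 - 1.02*cos(x) + 0.11)^2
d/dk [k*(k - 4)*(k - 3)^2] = 4*k^3 - 30*k^2 + 66*k - 36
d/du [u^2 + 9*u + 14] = 2*u + 9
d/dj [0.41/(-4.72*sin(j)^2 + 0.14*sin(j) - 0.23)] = (3.8704*sin(j) - 0.0574)*cos(j)/(4.72*sin(j)^2 - 0.14*sin(j) + 0.23)^2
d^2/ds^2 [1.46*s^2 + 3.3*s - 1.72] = 2.92000000000000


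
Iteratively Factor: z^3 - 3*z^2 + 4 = (z - 2)*(z^2 - z - 2) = (z - 2)^2*(z + 1)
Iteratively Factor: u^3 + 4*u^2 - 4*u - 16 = (u + 2)*(u^2 + 2*u - 8) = (u + 2)*(u + 4)*(u - 2)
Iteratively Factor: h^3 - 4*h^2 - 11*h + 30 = (h - 2)*(h^2 - 2*h - 15) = (h - 2)*(h + 3)*(h - 5)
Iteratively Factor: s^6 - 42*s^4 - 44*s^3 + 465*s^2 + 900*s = (s + 4)*(s^5 - 4*s^4 - 26*s^3 + 60*s^2 + 225*s) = (s - 5)*(s + 4)*(s^4 + s^3 - 21*s^2 - 45*s) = (s - 5)*(s + 3)*(s + 4)*(s^3 - 2*s^2 - 15*s) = s*(s - 5)*(s + 3)*(s + 4)*(s^2 - 2*s - 15) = s*(s - 5)*(s + 3)^2*(s + 4)*(s - 5)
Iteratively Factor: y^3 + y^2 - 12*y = (y)*(y^2 + y - 12) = y*(y + 4)*(y - 3)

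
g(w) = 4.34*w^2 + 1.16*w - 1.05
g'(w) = 8.68*w + 1.16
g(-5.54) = 125.73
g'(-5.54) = -46.93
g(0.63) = 1.40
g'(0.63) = 6.63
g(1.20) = 6.59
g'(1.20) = 11.58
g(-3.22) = 40.21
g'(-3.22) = -26.79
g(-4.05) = 65.44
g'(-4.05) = -33.99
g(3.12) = 44.82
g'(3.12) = 28.24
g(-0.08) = -1.12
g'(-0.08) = 0.47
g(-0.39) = -0.84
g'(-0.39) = -2.23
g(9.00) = 360.93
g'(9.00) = 79.28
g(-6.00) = 148.23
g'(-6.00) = -50.92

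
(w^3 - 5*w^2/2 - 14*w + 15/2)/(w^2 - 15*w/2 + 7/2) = (w^2 - 2*w - 15)/(w - 7)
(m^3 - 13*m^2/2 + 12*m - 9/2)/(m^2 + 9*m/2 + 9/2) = (2*m^3 - 13*m^2 + 24*m - 9)/(2*m^2 + 9*m + 9)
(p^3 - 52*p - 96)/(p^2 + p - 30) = (p^2 - 6*p - 16)/(p - 5)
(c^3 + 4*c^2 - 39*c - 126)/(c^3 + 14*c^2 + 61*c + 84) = (c - 6)/(c + 4)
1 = 1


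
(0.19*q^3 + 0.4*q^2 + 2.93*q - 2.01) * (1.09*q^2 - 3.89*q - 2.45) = 0.2071*q^5 - 0.3031*q^4 + 1.1722*q^3 - 14.5686*q^2 + 0.640399999999999*q + 4.9245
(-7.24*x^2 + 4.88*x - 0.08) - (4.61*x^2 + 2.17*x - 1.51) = -11.85*x^2 + 2.71*x + 1.43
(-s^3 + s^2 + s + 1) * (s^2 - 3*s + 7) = -s^5 + 4*s^4 - 9*s^3 + 5*s^2 + 4*s + 7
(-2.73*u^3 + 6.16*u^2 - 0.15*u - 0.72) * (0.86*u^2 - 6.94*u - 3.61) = -2.3478*u^5 + 24.2438*u^4 - 33.0241*u^3 - 21.8158*u^2 + 5.5383*u + 2.5992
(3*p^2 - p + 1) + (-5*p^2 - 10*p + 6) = -2*p^2 - 11*p + 7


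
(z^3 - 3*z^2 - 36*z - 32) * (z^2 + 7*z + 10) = z^5 + 4*z^4 - 47*z^3 - 314*z^2 - 584*z - 320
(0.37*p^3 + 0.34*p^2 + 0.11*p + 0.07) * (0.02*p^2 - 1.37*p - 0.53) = 0.0074*p^5 - 0.5001*p^4 - 0.6597*p^3 - 0.3295*p^2 - 0.1542*p - 0.0371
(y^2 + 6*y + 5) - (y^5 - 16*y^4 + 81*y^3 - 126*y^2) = -y^5 + 16*y^4 - 81*y^3 + 127*y^2 + 6*y + 5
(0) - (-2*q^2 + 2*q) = 2*q^2 - 2*q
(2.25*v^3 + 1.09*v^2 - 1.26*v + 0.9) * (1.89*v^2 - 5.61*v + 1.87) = 4.2525*v^5 - 10.5624*v^4 - 4.2888*v^3 + 10.8079*v^2 - 7.4052*v + 1.683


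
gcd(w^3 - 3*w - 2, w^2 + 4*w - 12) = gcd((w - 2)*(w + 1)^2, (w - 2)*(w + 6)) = w - 2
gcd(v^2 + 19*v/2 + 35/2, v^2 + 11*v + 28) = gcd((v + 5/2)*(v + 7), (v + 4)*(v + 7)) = v + 7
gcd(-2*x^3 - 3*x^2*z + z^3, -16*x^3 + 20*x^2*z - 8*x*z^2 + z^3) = 2*x - z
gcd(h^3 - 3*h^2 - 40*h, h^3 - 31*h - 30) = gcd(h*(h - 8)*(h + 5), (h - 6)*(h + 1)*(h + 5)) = h + 5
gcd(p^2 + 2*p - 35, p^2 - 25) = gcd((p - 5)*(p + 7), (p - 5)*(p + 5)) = p - 5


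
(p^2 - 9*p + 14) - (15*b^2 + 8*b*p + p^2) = -15*b^2 - 8*b*p - 9*p + 14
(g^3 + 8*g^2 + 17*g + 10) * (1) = g^3 + 8*g^2 + 17*g + 10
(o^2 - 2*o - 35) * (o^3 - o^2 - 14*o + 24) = o^5 - 3*o^4 - 47*o^3 + 87*o^2 + 442*o - 840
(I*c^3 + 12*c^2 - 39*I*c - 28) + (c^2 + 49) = I*c^3 + 13*c^2 - 39*I*c + 21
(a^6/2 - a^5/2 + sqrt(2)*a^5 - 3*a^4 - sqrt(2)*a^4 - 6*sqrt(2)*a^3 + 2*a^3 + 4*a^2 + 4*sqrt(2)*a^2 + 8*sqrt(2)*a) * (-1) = -a^6/2 - sqrt(2)*a^5 + a^5/2 + sqrt(2)*a^4 + 3*a^4 - 2*a^3 + 6*sqrt(2)*a^3 - 4*sqrt(2)*a^2 - 4*a^2 - 8*sqrt(2)*a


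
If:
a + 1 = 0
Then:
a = -1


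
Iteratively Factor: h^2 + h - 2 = (h + 2)*(h - 1)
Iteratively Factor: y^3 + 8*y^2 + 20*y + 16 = (y + 4)*(y^2 + 4*y + 4) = (y + 2)*(y + 4)*(y + 2)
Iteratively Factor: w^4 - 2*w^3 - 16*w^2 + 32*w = (w + 4)*(w^3 - 6*w^2 + 8*w) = (w - 2)*(w + 4)*(w^2 - 4*w) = (w - 4)*(w - 2)*(w + 4)*(w)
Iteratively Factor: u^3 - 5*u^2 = (u)*(u^2 - 5*u) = u*(u - 5)*(u)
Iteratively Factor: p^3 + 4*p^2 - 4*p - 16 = (p + 4)*(p^2 - 4) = (p - 2)*(p + 4)*(p + 2)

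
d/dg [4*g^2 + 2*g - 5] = 8*g + 2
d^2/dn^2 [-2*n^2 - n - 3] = -4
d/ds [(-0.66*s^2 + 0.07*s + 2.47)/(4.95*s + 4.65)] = (-3.267*s^2 - 6.138*s - 11.901)/(24.5025*s^2 + 46.035*s + 21.6225)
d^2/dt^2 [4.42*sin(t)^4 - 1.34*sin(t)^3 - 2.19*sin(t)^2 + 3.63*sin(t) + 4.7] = -70.72*sin(t)^4 + 12.06*sin(t)^3 + 61.8*sin(t)^2 - 11.67*sin(t) - 4.38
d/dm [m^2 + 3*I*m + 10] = 2*m + 3*I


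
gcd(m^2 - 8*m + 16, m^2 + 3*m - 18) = 1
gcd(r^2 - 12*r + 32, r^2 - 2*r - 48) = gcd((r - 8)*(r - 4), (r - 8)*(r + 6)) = r - 8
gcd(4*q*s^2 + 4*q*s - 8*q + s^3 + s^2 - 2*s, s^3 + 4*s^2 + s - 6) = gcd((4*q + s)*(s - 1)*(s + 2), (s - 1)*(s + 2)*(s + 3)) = s^2 + s - 2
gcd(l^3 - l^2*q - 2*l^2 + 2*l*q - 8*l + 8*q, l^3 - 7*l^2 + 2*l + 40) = l^2 - 2*l - 8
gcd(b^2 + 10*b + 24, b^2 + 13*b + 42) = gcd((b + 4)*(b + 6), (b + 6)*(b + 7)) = b + 6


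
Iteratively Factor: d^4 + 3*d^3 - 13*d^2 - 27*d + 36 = (d + 4)*(d^3 - d^2 - 9*d + 9) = (d + 3)*(d + 4)*(d^2 - 4*d + 3) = (d - 3)*(d + 3)*(d + 4)*(d - 1)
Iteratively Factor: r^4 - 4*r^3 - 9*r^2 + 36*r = (r - 4)*(r^3 - 9*r) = (r - 4)*(r - 3)*(r^2 + 3*r) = r*(r - 4)*(r - 3)*(r + 3)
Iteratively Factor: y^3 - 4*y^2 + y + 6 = (y - 2)*(y^2 - 2*y - 3) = (y - 3)*(y - 2)*(y + 1)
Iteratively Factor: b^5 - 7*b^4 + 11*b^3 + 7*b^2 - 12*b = (b + 1)*(b^4 - 8*b^3 + 19*b^2 - 12*b) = b*(b + 1)*(b^3 - 8*b^2 + 19*b - 12) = b*(b - 1)*(b + 1)*(b^2 - 7*b + 12) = b*(b - 3)*(b - 1)*(b + 1)*(b - 4)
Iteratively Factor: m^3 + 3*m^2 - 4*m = (m - 1)*(m^2 + 4*m) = m*(m - 1)*(m + 4)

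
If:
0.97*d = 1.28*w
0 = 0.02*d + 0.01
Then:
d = -0.50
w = -0.38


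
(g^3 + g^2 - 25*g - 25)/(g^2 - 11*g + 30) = (g^2 + 6*g + 5)/(g - 6)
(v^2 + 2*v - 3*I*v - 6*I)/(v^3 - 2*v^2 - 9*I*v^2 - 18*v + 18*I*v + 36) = (v + 2)/(v^2 + v*(-2 - 6*I) + 12*I)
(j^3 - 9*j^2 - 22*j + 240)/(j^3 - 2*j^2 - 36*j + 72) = (j^2 - 3*j - 40)/(j^2 + 4*j - 12)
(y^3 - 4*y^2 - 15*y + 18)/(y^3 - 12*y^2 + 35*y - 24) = (y^2 - 3*y - 18)/(y^2 - 11*y + 24)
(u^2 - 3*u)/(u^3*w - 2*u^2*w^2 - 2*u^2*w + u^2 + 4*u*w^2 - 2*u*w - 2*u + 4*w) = u*(u - 3)/(u^3*w - 2*u^2*w^2 - 2*u^2*w + u^2 + 4*u*w^2 - 2*u*w - 2*u + 4*w)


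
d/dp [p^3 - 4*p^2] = p*(3*p - 8)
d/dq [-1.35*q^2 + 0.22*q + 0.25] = 0.22 - 2.7*q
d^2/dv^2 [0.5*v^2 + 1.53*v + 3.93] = 1.00000000000000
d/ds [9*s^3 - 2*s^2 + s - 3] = 27*s^2 - 4*s + 1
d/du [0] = 0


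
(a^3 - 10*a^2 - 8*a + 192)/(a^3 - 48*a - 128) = (a - 6)/(a + 4)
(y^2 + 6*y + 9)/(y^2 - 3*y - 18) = (y + 3)/(y - 6)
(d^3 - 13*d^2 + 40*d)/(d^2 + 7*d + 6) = d*(d^2 - 13*d + 40)/(d^2 + 7*d + 6)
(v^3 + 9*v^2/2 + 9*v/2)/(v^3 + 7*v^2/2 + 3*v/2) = (2*v + 3)/(2*v + 1)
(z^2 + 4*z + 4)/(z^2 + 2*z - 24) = (z^2 + 4*z + 4)/(z^2 + 2*z - 24)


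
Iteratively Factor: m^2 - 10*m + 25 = (m - 5)*(m - 5)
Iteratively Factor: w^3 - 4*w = (w)*(w^2 - 4) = w*(w + 2)*(w - 2)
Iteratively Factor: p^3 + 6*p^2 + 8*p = (p + 4)*(p^2 + 2*p) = (p + 2)*(p + 4)*(p)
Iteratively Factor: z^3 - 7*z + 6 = (z + 3)*(z^2 - 3*z + 2) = (z - 2)*(z + 3)*(z - 1)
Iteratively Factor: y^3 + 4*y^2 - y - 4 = (y + 4)*(y^2 - 1) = (y + 1)*(y + 4)*(y - 1)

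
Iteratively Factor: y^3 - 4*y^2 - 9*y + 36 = (y + 3)*(y^2 - 7*y + 12) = (y - 4)*(y + 3)*(y - 3)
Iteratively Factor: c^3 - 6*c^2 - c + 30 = (c + 2)*(c^2 - 8*c + 15) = (c - 3)*(c + 2)*(c - 5)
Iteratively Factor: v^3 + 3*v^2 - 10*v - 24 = (v + 2)*(v^2 + v - 12) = (v + 2)*(v + 4)*(v - 3)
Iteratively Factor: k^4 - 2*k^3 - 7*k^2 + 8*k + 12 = (k + 1)*(k^3 - 3*k^2 - 4*k + 12) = (k - 3)*(k + 1)*(k^2 - 4) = (k - 3)*(k - 2)*(k + 1)*(k + 2)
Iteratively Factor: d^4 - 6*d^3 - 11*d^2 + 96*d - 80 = (d - 5)*(d^3 - d^2 - 16*d + 16) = (d - 5)*(d - 1)*(d^2 - 16) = (d - 5)*(d - 4)*(d - 1)*(d + 4)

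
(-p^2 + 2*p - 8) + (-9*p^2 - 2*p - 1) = -10*p^2 - 9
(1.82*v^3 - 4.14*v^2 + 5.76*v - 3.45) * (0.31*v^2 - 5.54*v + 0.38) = 0.5642*v^5 - 11.3662*v^4 + 25.4128*v^3 - 34.5531*v^2 + 21.3018*v - 1.311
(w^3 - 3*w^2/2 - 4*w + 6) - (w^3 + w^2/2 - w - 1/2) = -2*w^2 - 3*w + 13/2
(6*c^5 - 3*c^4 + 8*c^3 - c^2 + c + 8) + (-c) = 6*c^5 - 3*c^4 + 8*c^3 - c^2 + 8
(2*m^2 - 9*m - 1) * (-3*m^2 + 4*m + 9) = -6*m^4 + 35*m^3 - 15*m^2 - 85*m - 9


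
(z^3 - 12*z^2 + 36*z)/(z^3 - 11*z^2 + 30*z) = (z - 6)/(z - 5)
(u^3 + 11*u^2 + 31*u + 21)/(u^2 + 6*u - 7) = (u^2 + 4*u + 3)/(u - 1)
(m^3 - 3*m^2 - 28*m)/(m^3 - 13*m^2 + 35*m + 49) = m*(m + 4)/(m^2 - 6*m - 7)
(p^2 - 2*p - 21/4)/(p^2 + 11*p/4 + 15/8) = 2*(2*p - 7)/(4*p + 5)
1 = 1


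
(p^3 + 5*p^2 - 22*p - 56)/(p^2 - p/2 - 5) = 2*(p^2 + 3*p - 28)/(2*p - 5)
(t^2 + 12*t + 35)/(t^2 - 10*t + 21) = (t^2 + 12*t + 35)/(t^2 - 10*t + 21)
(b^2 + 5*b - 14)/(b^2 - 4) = (b + 7)/(b + 2)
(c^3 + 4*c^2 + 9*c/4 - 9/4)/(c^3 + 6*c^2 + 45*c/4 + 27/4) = (2*c - 1)/(2*c + 3)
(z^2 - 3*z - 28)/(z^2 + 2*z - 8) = (z - 7)/(z - 2)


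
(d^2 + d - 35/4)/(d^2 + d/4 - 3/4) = (4*d^2 + 4*d - 35)/(4*d^2 + d - 3)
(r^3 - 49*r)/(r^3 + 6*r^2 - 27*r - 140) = r*(r - 7)/(r^2 - r - 20)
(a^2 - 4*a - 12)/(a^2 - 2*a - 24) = (a + 2)/(a + 4)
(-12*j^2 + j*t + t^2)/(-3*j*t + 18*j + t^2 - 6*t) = (4*j + t)/(t - 6)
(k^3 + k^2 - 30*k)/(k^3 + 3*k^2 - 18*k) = (k - 5)/(k - 3)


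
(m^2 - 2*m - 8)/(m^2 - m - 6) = (m - 4)/(m - 3)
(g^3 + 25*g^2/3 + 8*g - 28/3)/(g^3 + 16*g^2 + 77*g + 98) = (g - 2/3)/(g + 7)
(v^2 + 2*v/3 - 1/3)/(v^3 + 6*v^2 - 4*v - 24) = (3*v^2 + 2*v - 1)/(3*(v^3 + 6*v^2 - 4*v - 24))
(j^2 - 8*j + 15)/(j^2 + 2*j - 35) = (j - 3)/(j + 7)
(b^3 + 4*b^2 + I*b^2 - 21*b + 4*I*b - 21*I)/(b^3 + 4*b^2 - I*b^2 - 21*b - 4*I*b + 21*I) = (b + I)/(b - I)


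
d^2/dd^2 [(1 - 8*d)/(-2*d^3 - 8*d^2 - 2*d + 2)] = ((8*d - 1)*(3*d^2 + 8*d + 1)^2 - (24*d^2 + 64*d + (3*d + 4)*(8*d - 1) + 8)*(d^3 + 4*d^2 + d - 1))/(d^3 + 4*d^2 + d - 1)^3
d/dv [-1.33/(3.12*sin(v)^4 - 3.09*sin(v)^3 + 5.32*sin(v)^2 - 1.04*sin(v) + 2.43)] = (16.5984*sin(v)^3 - 12.3291*sin(v)^2 + 14.1512*sin(v) - 1.3832)*cos(v)/(3.12*sin(v)^4 - 3.09*sin(v)^3 + 5.32*sin(v)^2 - 1.04*sin(v) + 2.43)^2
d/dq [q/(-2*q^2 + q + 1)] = (-2*q^2 + q*(4*q - 1) + q + 1)/(-2*q^2 + q + 1)^2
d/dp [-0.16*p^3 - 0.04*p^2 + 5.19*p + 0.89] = -0.48*p^2 - 0.08*p + 5.19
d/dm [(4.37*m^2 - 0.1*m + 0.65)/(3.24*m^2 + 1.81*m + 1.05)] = (8.2337*m^2 + 4.965*m - 1.2815)/(10.4976*m^4 + 11.7288*m^3 + 10.0801*m^2 + 3.801*m + 1.1025)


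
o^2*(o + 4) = o^3 + 4*o^2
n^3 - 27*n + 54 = (n - 3)^2*(n + 6)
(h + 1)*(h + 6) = h^2 + 7*h + 6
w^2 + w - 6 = (w - 2)*(w + 3)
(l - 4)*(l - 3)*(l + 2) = l^3 - 5*l^2 - 2*l + 24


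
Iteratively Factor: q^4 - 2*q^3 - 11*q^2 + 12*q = (q)*(q^3 - 2*q^2 - 11*q + 12) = q*(q + 3)*(q^2 - 5*q + 4) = q*(q - 4)*(q + 3)*(q - 1)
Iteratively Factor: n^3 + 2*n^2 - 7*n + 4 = (n + 4)*(n^2 - 2*n + 1) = (n - 1)*(n + 4)*(n - 1)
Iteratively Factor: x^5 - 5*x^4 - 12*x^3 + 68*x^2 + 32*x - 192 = (x - 2)*(x^4 - 3*x^3 - 18*x^2 + 32*x + 96) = (x - 2)*(x + 2)*(x^3 - 5*x^2 - 8*x + 48) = (x - 2)*(x + 2)*(x + 3)*(x^2 - 8*x + 16) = (x - 4)*(x - 2)*(x + 2)*(x + 3)*(x - 4)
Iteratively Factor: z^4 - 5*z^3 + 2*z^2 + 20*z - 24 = (z - 2)*(z^3 - 3*z^2 - 4*z + 12) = (z - 2)^2*(z^2 - z - 6) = (z - 3)*(z - 2)^2*(z + 2)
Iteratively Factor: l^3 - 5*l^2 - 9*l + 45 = (l + 3)*(l^2 - 8*l + 15) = (l - 5)*(l + 3)*(l - 3)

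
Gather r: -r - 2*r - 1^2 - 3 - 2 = -3*r - 6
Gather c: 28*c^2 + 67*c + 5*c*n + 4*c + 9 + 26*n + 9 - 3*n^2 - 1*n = 28*c^2 + c*(5*n + 71) - 3*n^2 + 25*n + 18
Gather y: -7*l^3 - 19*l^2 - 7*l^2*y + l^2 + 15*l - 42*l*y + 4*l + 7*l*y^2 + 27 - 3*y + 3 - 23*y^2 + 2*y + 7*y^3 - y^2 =-7*l^3 - 18*l^2 + 19*l + 7*y^3 + y^2*(7*l - 24) + y*(-7*l^2 - 42*l - 1) + 30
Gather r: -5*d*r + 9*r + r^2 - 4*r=r^2 + r*(5 - 5*d)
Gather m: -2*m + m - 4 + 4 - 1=-m - 1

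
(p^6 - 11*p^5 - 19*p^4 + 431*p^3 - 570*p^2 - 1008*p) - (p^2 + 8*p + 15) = p^6 - 11*p^5 - 19*p^4 + 431*p^3 - 571*p^2 - 1016*p - 15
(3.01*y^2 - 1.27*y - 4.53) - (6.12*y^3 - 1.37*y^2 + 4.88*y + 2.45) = -6.12*y^3 + 4.38*y^2 - 6.15*y - 6.98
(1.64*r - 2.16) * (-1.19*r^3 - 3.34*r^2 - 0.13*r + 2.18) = -1.9516*r^4 - 2.9072*r^3 + 7.0012*r^2 + 3.856*r - 4.7088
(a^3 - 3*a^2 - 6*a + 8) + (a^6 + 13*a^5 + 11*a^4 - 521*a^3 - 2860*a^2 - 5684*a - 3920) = a^6 + 13*a^5 + 11*a^4 - 520*a^3 - 2863*a^2 - 5690*a - 3912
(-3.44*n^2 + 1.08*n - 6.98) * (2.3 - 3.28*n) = 11.2832*n^3 - 11.4544*n^2 + 25.3784*n - 16.054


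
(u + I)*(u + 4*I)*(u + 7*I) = u^3 + 12*I*u^2 - 39*u - 28*I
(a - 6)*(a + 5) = a^2 - a - 30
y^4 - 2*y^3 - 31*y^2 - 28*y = y*(y - 7)*(y + 1)*(y + 4)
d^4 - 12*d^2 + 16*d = d*(d - 2)^2*(d + 4)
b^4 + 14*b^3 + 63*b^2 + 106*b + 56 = (b + 1)*(b + 2)*(b + 4)*(b + 7)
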